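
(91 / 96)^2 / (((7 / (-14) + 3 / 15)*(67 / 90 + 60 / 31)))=-6417775 / 5742336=-1.12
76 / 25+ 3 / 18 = 481 / 150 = 3.21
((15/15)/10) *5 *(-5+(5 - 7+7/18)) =-119/36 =-3.31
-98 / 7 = -14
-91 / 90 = -1.01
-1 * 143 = -143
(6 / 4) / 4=3 / 8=0.38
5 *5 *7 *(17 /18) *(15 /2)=14875 /12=1239.58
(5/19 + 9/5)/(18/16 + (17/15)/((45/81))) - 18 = -208646/12027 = -17.35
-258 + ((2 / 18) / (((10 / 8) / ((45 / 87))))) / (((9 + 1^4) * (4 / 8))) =-112226 / 435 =-257.99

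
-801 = -801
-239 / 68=-3.51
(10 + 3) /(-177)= -13 /177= -0.07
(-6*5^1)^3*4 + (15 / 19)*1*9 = -107992.89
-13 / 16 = -0.81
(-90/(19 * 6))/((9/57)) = -5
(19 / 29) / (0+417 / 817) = 15523 / 12093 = 1.28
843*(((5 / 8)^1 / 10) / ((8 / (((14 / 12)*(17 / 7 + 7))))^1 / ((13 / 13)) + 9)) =9273 / 1712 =5.42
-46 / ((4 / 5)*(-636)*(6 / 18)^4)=7.32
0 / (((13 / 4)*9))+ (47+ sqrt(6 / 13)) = sqrt(78) / 13+ 47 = 47.68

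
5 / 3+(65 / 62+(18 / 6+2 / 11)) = 12065 / 2046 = 5.90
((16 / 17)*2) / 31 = 32 / 527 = 0.06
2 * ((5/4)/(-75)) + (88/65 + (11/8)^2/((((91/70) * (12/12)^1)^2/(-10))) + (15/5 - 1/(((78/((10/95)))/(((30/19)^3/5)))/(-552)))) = -3319566971/528581976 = -6.28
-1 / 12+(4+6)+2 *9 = 335 / 12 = 27.92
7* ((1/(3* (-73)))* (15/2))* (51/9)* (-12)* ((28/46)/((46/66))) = 549780/38617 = 14.24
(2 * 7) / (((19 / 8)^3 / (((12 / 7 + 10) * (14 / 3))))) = 1175552 / 20577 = 57.13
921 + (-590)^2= 349021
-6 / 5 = -1.20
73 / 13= 5.62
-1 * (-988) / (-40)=-247 / 10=-24.70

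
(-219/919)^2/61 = 47961/51518221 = 0.00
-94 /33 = -2.85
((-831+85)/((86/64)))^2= 569872384/1849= 308205.72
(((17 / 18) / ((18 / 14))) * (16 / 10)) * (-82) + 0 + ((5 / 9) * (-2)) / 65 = -507506 / 5265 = -96.39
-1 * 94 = -94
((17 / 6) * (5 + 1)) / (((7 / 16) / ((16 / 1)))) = 4352 / 7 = 621.71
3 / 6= 1 / 2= 0.50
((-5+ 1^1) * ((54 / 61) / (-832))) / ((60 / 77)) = 693 / 126880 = 0.01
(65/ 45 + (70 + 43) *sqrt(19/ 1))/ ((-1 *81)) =-113 *sqrt(19)/ 81- 13/ 729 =-6.10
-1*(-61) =61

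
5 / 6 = 0.83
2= 2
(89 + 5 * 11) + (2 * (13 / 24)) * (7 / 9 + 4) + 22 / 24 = 8105 / 54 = 150.09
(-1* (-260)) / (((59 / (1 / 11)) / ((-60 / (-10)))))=1560 / 649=2.40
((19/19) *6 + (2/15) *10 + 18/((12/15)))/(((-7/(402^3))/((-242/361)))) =469024258824/2527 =185605167.72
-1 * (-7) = 7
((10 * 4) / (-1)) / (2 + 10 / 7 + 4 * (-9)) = 70 / 57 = 1.23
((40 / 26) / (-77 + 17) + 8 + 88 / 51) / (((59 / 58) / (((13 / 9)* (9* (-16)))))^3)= -82924513.41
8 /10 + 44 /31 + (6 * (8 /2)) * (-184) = -684136 /155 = -4413.78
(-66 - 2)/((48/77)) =-1309/12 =-109.08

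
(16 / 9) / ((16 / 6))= 2 / 3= 0.67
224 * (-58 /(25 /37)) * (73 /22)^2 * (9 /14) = -411697224 /3025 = -136098.26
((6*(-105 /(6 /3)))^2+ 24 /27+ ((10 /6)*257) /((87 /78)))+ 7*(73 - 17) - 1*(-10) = 26103109 /261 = 100011.91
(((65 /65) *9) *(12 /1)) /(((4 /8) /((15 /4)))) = 810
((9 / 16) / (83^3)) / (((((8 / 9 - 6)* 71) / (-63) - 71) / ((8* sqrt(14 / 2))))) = -5103* sqrt(7) / 42301945834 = -0.00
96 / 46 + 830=19138 / 23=832.09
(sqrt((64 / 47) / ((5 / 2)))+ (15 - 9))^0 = 1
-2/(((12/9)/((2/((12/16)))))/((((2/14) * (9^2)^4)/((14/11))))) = -947027862/49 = -19327099.22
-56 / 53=-1.06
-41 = -41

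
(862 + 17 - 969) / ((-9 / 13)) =130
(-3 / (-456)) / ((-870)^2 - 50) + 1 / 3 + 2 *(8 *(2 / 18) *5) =9548419609 / 1035370800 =9.22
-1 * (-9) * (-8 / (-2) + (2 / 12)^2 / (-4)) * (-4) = -575 / 4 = -143.75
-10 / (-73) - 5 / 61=245 / 4453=0.06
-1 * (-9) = 9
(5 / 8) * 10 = 6.25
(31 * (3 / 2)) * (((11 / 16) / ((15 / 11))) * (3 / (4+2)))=3751 / 320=11.72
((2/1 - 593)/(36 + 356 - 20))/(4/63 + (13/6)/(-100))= -620550/16337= -37.98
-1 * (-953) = 953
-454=-454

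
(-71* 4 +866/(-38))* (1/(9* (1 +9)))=-1943/570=-3.41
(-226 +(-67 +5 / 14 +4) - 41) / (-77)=4615 / 1078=4.28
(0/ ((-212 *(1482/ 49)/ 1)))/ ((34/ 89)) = 0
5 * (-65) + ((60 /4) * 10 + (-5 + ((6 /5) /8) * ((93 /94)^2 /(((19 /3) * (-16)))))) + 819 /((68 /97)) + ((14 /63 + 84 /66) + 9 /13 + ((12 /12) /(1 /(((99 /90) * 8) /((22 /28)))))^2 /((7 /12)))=7084771606747709 /5877014457600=1205.51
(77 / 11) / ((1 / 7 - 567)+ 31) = -49 / 3751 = -0.01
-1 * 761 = -761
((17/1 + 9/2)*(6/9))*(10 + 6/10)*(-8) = -18232/15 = -1215.47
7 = 7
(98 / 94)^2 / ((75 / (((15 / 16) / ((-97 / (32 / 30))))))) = -2401 / 16070475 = -0.00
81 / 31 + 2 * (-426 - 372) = -1593.39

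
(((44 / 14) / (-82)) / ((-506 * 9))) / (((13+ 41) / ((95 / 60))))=19 / 76994064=0.00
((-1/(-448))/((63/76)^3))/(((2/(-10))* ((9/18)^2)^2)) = -0.31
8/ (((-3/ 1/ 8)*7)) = -64/ 21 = -3.05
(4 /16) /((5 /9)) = 9 /20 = 0.45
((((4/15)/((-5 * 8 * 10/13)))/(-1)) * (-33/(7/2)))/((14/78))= -5577/12250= -0.46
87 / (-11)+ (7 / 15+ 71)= 10487 / 165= 63.56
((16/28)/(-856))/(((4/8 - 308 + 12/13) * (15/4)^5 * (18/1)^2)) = 3328/367228129865625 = 0.00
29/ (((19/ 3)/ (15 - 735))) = -62640/ 19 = -3296.84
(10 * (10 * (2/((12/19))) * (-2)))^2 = 3610000/9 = 401111.11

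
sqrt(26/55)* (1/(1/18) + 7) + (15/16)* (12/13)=45/52 + 5* sqrt(1430)/11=18.05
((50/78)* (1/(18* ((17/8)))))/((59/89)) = 0.03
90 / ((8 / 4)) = 45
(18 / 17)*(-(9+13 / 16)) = -1413 / 136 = -10.39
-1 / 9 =-0.11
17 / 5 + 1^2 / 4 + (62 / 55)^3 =3382387 / 665500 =5.08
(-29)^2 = 841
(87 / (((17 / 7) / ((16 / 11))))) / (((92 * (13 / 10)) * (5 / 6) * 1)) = 0.52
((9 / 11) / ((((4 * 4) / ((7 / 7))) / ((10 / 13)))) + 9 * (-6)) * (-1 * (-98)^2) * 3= 444648393 / 286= 1554714.66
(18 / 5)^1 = 3.60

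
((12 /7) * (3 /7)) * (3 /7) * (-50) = -5400 /343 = -15.74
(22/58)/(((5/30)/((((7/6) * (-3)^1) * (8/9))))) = -616/87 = -7.08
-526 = -526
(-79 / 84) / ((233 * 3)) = -79 / 58716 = -0.00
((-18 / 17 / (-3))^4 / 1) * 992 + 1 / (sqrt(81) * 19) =219926593 / 14282091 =15.40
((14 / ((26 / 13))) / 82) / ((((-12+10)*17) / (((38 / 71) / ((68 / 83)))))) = -11039 / 6730232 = -0.00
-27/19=-1.42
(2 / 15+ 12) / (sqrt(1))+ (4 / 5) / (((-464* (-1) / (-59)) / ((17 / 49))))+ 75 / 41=48685139 / 3495660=13.93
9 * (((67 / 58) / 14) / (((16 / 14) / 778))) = 234567 / 464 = 505.53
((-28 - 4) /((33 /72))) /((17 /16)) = -65.71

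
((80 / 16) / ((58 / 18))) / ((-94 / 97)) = -4365 / 2726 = -1.60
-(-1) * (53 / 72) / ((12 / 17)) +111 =96805 / 864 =112.04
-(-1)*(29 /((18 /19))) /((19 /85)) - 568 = -7759 /18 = -431.06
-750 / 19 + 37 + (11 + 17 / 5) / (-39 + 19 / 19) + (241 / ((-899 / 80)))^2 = 35094225529 / 76779095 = 457.08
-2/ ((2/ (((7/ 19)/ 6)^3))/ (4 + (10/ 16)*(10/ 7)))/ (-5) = 6713/ 29630880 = 0.00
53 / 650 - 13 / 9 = -7973 / 5850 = -1.36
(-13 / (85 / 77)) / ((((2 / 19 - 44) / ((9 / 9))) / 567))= 3594591 / 23630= 152.12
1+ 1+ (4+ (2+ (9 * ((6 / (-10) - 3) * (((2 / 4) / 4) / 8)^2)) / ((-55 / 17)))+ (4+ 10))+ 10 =18023777 / 563200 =32.00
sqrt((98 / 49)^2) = 2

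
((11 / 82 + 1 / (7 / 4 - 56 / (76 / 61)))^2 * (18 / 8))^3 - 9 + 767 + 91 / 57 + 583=1864269760280697797364429307595905813345 / 1388555491454590591917019881099890688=1342.60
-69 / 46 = -3 / 2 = -1.50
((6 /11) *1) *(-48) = -26.18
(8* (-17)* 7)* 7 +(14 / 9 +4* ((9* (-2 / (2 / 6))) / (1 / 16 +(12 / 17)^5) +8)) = -366472591034 / 48610521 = -7538.96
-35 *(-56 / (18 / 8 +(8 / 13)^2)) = 1324960 / 1777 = 745.62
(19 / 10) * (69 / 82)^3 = 6241671 / 5513680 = 1.13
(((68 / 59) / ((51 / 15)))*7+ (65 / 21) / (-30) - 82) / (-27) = 592715 / 200718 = 2.95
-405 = -405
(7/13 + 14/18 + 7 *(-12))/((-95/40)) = 77392/2223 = 34.81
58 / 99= 0.59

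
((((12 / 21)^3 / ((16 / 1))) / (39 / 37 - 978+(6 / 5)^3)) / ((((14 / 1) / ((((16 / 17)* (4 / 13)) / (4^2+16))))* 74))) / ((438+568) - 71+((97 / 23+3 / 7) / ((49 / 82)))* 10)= -230 / 2229910356757083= -0.00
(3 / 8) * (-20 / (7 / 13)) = -195 / 14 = -13.93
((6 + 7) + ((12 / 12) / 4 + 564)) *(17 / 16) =39253 / 64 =613.33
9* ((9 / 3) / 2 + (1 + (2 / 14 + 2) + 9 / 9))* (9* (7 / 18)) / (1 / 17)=12087 / 4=3021.75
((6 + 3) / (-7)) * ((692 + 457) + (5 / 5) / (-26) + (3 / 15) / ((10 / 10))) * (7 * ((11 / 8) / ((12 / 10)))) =-4929903 / 416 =-11850.73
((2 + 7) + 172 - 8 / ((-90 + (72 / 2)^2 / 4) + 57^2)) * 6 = 1260830 / 1161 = 1085.99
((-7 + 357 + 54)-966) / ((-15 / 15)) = 562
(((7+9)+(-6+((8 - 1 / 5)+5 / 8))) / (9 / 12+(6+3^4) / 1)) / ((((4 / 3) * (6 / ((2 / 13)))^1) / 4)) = 737 / 45630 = 0.02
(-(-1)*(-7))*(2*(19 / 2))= -133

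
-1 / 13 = -0.08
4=4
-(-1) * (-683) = -683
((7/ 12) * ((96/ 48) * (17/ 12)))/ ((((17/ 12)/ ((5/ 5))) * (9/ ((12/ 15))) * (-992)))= -7/ 66960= -0.00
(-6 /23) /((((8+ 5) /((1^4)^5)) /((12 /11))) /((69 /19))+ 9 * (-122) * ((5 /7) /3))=1512 /1496221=0.00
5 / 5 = 1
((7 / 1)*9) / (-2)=-63 / 2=-31.50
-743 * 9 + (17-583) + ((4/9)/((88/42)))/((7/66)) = -7251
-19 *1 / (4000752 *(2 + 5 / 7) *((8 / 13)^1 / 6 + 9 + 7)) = -13 / 119641536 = -0.00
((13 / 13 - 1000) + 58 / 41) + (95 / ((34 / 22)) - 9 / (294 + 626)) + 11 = -593226873 / 641240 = -925.12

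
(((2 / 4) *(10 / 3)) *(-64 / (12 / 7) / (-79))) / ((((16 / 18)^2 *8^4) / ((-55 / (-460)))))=3465 / 119078912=0.00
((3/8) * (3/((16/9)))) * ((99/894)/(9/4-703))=-2673/26729408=-0.00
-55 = -55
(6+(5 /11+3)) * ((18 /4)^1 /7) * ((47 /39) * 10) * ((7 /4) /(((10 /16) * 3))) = 752 /11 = 68.36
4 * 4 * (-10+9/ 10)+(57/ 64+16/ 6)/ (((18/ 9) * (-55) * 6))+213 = 1708049/ 25344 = 67.39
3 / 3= 1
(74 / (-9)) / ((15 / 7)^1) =-518 / 135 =-3.84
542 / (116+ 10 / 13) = 3523 / 759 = 4.64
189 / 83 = 2.28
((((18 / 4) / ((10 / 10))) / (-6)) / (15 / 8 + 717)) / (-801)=2 / 1535517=0.00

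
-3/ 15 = -1/ 5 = -0.20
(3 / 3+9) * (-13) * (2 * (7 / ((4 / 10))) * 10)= -45500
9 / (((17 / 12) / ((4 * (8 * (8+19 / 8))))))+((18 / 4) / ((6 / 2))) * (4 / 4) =71763 / 34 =2110.68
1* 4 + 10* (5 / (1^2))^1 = 54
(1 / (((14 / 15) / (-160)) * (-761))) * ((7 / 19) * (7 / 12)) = 700 / 14459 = 0.05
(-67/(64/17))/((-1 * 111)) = 0.16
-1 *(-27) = 27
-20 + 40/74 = -19.46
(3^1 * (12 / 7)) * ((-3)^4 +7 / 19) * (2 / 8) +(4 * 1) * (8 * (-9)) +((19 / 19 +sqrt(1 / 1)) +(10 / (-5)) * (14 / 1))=-27848 / 133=-209.38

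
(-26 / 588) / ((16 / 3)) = -13 / 1568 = -0.01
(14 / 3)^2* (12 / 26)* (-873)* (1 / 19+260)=-563629752 / 247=-2281901.83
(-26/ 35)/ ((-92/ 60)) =78/ 161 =0.48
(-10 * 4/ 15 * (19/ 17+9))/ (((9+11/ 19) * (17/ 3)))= -13072/ 26299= -0.50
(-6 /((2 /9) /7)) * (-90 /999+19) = -132237 /37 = -3573.97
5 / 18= 0.28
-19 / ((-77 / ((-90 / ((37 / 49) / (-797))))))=9540090 / 407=23440.02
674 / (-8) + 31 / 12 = -81.67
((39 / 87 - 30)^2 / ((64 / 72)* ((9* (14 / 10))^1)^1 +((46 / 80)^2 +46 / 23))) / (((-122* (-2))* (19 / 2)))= 587559200 / 21101691631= 0.03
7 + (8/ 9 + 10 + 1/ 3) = 164/ 9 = 18.22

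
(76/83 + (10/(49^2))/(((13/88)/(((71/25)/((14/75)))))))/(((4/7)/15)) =91440285/2590679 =35.30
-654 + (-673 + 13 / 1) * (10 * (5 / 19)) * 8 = -276426 / 19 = -14548.74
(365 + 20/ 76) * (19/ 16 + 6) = 199525/ 76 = 2625.33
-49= -49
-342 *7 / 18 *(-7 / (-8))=-931 / 8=-116.38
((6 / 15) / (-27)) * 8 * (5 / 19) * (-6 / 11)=32 / 1881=0.02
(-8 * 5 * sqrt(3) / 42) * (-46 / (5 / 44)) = 8096 * sqrt(3) / 21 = 667.75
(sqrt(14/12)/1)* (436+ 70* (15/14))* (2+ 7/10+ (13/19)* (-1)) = 195713* sqrt(42)/1140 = 1112.60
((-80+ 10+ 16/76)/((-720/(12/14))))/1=221/2660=0.08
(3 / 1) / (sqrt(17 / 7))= 3 * sqrt(119) / 17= 1.93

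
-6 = -6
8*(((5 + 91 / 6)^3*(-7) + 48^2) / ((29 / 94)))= -1118906722 / 783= -1428999.64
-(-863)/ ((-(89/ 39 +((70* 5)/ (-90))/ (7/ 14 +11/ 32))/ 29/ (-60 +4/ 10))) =-23559967314/ 36755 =-641000.34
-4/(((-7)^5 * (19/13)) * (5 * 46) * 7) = 26/257063065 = 0.00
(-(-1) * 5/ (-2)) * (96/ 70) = -24/ 7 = -3.43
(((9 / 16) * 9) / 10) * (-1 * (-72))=729 / 20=36.45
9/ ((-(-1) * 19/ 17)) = 153/ 19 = 8.05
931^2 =866761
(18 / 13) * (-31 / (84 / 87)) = -8091 / 182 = -44.46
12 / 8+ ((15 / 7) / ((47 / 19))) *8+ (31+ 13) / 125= 722327 / 82250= 8.78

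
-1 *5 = -5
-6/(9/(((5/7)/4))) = -0.12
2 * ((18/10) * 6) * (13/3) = 468/5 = 93.60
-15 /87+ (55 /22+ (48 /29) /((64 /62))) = 114 /29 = 3.93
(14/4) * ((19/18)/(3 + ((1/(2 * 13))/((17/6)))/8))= 58786/47763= 1.23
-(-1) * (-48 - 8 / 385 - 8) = -21568 / 385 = -56.02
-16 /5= -3.20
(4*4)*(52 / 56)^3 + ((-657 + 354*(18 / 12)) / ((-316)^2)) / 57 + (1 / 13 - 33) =-85075308663 / 4229950088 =-20.11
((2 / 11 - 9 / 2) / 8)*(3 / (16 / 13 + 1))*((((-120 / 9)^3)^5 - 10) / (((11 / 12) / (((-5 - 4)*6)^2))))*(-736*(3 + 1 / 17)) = -50751395153838086782142903494400 / 130461111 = -389015506343787665445704.40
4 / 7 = 0.57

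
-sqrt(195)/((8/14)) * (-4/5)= 7 * sqrt(195)/5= 19.55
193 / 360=0.54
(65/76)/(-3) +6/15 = 131/1140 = 0.11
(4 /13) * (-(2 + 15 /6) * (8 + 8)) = -288 /13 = -22.15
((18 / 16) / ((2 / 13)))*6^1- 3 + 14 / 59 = 19405 / 472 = 41.11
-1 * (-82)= 82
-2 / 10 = -1 / 5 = -0.20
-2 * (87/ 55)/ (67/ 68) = -11832/ 3685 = -3.21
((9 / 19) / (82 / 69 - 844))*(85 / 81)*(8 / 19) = -7820 / 31490391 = -0.00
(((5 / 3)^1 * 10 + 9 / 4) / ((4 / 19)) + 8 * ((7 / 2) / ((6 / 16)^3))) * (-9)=-268193 / 48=-5587.35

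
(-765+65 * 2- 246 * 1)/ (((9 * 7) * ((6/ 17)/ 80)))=-3169.74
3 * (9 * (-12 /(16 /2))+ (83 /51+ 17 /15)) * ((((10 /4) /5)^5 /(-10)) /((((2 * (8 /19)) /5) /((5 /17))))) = 104063 /591872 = 0.18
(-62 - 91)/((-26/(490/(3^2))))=4165/13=320.38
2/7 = 0.29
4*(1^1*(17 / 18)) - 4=-2 / 9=-0.22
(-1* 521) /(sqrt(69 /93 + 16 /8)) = -521* sqrt(2635) /85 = -314.64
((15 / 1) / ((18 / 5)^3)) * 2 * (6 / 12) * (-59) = -36875 / 1944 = -18.97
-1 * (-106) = 106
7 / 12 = 0.58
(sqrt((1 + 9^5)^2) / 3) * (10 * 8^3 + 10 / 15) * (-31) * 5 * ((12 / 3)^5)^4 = -154596332695409655808000 / 9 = -17177370299489961756444.44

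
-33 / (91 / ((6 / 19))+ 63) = -198 / 2107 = -0.09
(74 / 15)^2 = 5476 / 225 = 24.34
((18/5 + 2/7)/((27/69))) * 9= 3128/35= 89.37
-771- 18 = -789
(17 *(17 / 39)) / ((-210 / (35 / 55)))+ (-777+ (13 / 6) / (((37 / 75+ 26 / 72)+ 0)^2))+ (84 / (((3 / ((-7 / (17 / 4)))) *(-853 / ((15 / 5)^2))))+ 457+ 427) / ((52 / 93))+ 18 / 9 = 89374839185742871 / 110364443831070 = 809.82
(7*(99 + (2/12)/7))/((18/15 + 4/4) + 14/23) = 478285/1938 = 246.79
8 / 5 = 1.60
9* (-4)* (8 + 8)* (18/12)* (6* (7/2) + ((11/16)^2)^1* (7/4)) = -18858.66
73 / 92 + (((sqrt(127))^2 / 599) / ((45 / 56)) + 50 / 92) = 3969769 / 2479860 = 1.60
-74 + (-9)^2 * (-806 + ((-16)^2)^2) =5243056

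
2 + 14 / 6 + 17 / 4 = 103 / 12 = 8.58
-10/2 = -5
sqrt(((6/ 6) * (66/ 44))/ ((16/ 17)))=sqrt(102)/ 8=1.26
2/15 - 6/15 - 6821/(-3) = 11367/5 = 2273.40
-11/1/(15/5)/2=-1.83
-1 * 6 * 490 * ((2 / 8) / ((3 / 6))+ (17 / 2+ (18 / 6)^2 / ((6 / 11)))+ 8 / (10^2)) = -75205.20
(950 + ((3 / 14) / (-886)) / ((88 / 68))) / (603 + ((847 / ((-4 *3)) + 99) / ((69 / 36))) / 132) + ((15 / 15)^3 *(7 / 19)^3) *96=26138330756217 / 4099575889178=6.38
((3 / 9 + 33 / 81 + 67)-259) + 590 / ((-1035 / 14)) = -123728 / 621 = -199.24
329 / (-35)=-47 / 5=-9.40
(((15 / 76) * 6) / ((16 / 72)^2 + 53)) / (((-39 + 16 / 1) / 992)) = -1807920 / 1877789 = -0.96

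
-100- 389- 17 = -506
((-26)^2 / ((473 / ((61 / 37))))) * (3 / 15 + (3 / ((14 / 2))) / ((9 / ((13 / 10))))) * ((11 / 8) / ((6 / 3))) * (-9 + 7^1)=-113399 / 133644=-0.85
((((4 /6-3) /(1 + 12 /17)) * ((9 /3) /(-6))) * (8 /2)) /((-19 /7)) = -1.01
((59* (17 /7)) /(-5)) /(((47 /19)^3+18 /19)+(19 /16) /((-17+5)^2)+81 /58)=-459665816832 /280525498855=-1.64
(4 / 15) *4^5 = 4096 / 15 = 273.07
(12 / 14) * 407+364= 4990 / 7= 712.86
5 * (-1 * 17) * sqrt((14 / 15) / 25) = -17 * sqrt(210) / 15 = -16.42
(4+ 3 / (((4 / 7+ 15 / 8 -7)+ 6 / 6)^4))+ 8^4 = 4100.02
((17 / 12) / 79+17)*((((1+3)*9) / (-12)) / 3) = -16133 / 948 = -17.02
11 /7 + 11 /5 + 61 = 64.77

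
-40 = -40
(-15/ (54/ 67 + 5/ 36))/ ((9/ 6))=-24120/ 2279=-10.58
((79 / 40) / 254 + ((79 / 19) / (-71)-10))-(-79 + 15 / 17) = 15859529547 / 232999280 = 68.07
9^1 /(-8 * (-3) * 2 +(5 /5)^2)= 9 /49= 0.18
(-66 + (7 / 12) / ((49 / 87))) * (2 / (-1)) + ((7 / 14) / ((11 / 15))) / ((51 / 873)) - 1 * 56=112050 / 1309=85.60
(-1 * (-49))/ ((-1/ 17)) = -833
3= 3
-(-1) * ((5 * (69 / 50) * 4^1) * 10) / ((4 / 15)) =1035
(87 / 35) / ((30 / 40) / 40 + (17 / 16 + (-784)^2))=928 / 229471977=0.00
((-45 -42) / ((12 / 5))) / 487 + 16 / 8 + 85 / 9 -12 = -11045 / 17532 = -0.63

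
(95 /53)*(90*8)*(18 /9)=136800 /53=2581.13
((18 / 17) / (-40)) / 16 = -9 / 5440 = -0.00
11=11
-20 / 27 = -0.74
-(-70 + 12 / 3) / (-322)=-33 / 161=-0.20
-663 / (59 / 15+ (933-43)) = -0.74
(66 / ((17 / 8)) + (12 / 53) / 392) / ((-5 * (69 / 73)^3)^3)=-53818108576816903615993 / 130431185487737911176750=-0.41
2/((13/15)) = 30/13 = 2.31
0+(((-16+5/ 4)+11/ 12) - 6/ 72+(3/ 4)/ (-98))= -16375/ 1176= -13.92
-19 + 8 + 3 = -8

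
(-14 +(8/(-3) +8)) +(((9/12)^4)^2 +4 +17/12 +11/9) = -1136983/589824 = -1.93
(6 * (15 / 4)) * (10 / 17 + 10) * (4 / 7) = 16200 / 119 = 136.13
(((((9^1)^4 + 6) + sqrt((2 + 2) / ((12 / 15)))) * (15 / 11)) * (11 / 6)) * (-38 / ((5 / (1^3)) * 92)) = -124773 / 92 - 19 * sqrt(5) / 92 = -1356.69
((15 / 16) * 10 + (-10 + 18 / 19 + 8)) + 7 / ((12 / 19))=8849 / 456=19.41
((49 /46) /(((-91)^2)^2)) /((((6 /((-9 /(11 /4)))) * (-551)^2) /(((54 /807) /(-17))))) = 0.00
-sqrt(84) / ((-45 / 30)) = 4 * sqrt(21) / 3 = 6.11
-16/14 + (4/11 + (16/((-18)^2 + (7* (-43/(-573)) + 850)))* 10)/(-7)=-1.21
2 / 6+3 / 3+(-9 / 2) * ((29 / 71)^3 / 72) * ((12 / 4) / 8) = 1.33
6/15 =2/5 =0.40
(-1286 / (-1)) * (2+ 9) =14146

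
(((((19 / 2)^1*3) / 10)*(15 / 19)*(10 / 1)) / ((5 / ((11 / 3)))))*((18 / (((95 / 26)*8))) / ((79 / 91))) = 351351 / 30020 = 11.70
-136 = -136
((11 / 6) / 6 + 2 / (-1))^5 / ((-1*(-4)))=-844596301 / 241864704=-3.49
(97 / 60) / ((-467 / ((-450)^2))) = -327375 / 467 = -701.02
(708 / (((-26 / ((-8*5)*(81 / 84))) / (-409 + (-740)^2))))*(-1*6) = -313803094680 / 91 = -3448385655.82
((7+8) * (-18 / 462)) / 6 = -15 / 154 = -0.10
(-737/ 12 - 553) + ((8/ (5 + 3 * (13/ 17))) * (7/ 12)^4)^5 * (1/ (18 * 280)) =-1517325987375496901297271804567289/ 2469539108734596558934203432960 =-614.42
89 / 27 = 3.30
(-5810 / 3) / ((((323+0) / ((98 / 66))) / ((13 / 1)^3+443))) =-22775200 / 969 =-23503.82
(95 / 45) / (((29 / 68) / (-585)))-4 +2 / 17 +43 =-1408375 / 493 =-2856.74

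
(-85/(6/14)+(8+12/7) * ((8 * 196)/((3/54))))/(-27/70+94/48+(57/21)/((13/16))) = 2991836120/53653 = 55762.70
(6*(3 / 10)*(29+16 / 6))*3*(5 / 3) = 285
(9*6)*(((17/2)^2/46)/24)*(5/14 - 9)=-314721/10304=-30.54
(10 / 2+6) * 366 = 4026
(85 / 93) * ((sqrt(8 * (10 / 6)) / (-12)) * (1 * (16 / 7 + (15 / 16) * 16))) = -10285 * sqrt(30) / 11718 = -4.81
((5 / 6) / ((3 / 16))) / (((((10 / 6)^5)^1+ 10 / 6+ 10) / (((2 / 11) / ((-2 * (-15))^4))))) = 1 / 24585000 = 0.00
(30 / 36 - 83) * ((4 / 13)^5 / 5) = -252416 / 5569395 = -0.05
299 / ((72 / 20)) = 83.06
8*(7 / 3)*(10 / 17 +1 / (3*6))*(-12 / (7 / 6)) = -6304 / 51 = -123.61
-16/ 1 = -16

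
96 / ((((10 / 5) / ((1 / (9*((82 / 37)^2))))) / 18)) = 32856 / 1681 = 19.55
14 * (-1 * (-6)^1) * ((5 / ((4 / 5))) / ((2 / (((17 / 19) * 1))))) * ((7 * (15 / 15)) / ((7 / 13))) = 116025 / 38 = 3053.29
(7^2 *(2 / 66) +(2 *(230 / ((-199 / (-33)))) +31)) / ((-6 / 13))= -4642742 / 19701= -235.66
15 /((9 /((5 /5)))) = 5 /3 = 1.67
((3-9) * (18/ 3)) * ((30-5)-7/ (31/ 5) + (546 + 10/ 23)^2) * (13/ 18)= -127321604904/ 16399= -7763985.91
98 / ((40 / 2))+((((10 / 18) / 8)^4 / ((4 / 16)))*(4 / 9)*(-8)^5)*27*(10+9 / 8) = -8792837 / 21870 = -402.05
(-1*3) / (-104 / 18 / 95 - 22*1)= 0.14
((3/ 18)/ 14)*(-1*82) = -41/ 42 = -0.98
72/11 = 6.55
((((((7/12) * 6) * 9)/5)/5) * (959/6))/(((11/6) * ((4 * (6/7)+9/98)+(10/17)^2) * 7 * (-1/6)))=-733341546/30113875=-24.35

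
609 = 609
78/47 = 1.66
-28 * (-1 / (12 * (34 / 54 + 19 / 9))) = 63 / 74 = 0.85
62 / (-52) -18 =-499 / 26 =-19.19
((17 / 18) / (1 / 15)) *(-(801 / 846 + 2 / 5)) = -3587 / 188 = -19.08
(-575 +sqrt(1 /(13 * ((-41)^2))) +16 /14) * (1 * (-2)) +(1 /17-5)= 135990 /119-2 * sqrt(13) /533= 1142.76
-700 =-700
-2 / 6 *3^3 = -9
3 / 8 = 0.38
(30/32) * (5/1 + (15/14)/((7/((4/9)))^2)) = 4.69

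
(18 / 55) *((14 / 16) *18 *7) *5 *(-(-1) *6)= 1082.45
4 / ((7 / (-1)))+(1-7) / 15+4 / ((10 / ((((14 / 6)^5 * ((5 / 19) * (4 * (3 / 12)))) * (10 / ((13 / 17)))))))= 197962586 / 2100735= 94.23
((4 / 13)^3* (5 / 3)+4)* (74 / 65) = 1974616 / 428415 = 4.61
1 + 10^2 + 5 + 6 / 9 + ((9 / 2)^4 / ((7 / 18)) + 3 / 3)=195235 / 168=1162.11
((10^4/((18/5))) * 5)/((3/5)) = 625000/27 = 23148.15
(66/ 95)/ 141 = 22/ 4465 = 0.00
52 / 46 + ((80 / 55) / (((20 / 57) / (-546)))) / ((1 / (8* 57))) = -1305628714 / 1265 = -1032117.56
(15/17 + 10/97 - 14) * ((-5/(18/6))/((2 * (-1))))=-107305/9894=-10.85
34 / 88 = 17 / 44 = 0.39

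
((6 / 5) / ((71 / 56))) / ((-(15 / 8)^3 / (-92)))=5275648 / 399375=13.21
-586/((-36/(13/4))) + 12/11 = 42763/792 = 53.99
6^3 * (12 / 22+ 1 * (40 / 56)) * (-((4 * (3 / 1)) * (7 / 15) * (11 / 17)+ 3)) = -11795976 / 6545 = -1802.29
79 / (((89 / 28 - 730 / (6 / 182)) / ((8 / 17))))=-53088 / 31616141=-0.00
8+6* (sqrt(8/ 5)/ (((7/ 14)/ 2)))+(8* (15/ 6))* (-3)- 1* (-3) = -49+48* sqrt(10)/ 5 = -18.64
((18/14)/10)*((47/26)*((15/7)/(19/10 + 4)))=6345/75166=0.08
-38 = -38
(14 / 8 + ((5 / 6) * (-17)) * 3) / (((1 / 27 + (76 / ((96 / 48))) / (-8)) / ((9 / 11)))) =39609 / 5599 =7.07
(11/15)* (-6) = -4.40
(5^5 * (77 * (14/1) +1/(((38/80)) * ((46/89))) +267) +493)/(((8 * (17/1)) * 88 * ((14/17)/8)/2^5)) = 3685087132/33649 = 109515.50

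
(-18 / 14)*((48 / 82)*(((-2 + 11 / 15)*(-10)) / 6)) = -456 / 287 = -1.59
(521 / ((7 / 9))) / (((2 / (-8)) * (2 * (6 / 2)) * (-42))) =521 / 49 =10.63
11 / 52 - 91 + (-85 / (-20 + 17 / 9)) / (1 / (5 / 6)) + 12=-634661 / 8476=-74.88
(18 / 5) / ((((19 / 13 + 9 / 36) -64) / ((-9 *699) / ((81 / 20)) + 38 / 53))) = 77022192 / 858335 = 89.73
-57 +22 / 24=-673 / 12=-56.08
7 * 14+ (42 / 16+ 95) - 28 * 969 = -215491 / 8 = -26936.38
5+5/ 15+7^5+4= 50449/ 3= 16816.33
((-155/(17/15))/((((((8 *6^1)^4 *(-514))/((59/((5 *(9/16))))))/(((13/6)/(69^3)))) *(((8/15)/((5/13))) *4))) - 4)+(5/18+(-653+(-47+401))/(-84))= -208250889022313609/1279981074000642048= -0.16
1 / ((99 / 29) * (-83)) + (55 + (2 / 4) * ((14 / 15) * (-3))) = 2202011 / 41085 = 53.60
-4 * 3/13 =-12/13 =-0.92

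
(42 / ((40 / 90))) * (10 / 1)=945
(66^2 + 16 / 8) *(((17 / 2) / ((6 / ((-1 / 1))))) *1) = -37043 / 6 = -6173.83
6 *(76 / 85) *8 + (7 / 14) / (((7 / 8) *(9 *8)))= 459733 / 10710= 42.93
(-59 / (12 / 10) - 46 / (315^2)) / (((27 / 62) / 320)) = -19358318528 / 535815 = -36128.74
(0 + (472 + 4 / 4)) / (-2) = -473 / 2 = -236.50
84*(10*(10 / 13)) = 8400 / 13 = 646.15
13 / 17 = 0.76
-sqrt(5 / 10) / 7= -sqrt(2) / 14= -0.10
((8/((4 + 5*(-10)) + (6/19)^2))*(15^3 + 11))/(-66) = 2444692/273405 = 8.94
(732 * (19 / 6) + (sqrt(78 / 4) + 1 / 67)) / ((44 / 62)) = 31 * sqrt(78) / 44 + 4814517 / 1474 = 3272.52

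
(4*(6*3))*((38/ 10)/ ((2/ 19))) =2599.20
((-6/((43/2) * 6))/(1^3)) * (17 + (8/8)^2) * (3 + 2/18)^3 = -87808/3483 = -25.21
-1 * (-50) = 50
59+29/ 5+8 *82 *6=20004/ 5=4000.80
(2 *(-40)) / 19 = -80 / 19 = -4.21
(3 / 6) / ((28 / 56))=1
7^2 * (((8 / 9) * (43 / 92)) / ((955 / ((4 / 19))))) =16856 / 3756015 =0.00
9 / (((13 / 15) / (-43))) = -5805 / 13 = -446.54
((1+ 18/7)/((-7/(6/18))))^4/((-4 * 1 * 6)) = -0.00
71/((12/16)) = 284/3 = 94.67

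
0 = 0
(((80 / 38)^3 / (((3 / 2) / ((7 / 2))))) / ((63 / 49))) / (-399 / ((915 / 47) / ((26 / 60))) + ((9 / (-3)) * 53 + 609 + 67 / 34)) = 81300800000 / 2127329090487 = 0.04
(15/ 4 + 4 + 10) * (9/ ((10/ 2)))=639/ 20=31.95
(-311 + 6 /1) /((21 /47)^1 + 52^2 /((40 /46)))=-71675 /730861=-0.10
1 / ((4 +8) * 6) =1 / 72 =0.01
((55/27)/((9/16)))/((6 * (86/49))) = 10780/31347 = 0.34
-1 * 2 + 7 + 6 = 11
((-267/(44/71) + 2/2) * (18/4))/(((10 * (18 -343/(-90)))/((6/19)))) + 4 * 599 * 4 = 15723399853/1641068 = 9581.20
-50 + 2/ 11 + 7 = -471/ 11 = -42.82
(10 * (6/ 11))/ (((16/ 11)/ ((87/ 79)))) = 1305/ 316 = 4.13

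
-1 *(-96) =96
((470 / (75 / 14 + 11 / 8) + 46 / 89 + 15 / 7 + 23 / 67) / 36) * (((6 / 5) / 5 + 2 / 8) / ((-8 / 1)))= -222809867 / 1798440800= -0.12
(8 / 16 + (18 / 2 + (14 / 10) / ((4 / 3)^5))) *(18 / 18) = 50341 / 5120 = 9.83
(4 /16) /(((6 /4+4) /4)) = 2 /11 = 0.18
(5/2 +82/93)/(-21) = -629/3906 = -0.16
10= 10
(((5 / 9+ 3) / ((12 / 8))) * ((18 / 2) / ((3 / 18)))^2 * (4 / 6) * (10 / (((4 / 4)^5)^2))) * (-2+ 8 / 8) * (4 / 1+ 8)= -552960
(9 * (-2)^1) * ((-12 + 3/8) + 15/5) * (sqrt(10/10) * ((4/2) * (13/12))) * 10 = 13455/4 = 3363.75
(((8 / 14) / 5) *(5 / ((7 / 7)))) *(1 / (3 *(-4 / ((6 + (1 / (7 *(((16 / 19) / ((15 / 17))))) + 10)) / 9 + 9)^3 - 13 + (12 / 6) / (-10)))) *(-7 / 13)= 63288531795753170 / 8147196466659900819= 0.01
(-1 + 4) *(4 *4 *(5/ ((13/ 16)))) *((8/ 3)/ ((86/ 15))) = 76800/ 559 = 137.39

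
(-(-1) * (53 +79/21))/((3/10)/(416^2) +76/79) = 162963374080/2761978737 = 59.00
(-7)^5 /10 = -16807 /10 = -1680.70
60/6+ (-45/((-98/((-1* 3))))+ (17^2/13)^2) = 8327863/16562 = 502.83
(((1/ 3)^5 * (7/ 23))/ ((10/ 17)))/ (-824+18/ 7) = -833/ 321367500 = -0.00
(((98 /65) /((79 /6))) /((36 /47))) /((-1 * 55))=-2303 /847275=-0.00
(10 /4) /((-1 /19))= -95 /2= -47.50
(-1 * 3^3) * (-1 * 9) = 243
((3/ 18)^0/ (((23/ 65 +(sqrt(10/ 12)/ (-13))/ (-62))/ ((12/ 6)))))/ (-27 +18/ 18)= -2652360/ 12200731 +1550 * sqrt(30)/ 12200731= -0.22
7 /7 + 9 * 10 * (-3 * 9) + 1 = -2428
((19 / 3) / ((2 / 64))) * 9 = 1824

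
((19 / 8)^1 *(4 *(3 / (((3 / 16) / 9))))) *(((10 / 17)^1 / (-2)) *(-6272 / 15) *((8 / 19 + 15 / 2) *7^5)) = 380753576448 / 17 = 22397269202.82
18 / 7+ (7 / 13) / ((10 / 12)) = 1464 / 455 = 3.22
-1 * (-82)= 82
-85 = -85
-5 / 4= -1.25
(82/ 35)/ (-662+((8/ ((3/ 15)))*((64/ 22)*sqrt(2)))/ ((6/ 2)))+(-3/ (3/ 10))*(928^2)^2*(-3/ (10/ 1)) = 9227263137844172848701/ 4147245515- 173184*sqrt(2)/ 829449103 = 2224913645568.00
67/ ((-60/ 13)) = -871/ 60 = -14.52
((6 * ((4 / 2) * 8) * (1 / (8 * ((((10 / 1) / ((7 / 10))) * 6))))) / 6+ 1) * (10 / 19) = 307 / 570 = 0.54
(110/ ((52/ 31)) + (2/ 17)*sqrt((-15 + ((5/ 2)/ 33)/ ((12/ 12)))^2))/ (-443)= -982115/ 6461598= -0.15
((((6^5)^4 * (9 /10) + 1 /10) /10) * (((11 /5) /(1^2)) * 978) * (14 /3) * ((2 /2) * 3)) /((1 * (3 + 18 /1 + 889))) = 35399657248377747303 /3250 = 10892202230270076.09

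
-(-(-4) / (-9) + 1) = -5 / 9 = -0.56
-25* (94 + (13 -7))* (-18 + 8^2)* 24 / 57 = -920000 / 19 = -48421.05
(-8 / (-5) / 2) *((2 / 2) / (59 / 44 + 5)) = 176 / 1395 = 0.13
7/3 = 2.33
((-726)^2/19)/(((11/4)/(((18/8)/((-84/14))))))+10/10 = -71855/19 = -3781.84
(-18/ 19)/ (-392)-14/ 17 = -51983/ 63308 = -0.82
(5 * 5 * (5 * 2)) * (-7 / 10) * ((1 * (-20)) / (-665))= -100 / 19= -5.26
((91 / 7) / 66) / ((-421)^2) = 13 / 11697906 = 0.00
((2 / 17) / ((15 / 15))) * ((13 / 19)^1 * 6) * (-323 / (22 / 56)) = -4368 / 11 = -397.09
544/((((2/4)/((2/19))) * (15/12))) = 91.62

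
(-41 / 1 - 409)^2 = 202500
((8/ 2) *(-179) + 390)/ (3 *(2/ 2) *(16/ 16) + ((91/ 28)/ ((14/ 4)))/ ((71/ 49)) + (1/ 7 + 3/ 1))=-324044/ 6743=-48.06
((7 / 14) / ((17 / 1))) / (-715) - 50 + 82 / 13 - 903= -23014091 / 24310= -946.69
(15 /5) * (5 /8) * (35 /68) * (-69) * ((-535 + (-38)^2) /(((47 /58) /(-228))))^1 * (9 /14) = 69982523775 /6392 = 10948454.91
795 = 795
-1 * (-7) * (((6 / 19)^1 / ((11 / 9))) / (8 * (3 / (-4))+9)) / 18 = 7 / 209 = 0.03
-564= -564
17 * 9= 153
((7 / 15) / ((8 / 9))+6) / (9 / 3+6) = 29 / 40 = 0.72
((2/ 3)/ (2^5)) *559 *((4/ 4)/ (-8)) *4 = -559/ 96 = -5.82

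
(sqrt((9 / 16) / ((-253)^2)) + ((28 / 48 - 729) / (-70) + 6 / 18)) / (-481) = -58537 / 2621080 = -0.02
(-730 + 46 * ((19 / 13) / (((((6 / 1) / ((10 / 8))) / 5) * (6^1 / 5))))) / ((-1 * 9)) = 628655 / 8424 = 74.63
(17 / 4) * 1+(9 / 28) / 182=21667 / 5096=4.25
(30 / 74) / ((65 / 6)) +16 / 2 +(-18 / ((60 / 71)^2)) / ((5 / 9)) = -17956489 / 481000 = -37.33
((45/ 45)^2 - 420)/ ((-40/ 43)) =18017/ 40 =450.42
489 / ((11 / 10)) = 444.55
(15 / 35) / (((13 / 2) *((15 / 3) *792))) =1 / 60060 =0.00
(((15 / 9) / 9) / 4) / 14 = 5 / 1512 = 0.00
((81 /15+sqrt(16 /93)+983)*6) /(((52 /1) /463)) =926*sqrt(93) /403+3432219 /65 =52825.53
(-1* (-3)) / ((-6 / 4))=-2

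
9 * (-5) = -45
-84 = -84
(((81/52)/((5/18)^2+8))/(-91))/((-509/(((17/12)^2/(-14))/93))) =-70227/10942485045856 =-0.00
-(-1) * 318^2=101124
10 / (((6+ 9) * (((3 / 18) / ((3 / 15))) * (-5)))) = -0.16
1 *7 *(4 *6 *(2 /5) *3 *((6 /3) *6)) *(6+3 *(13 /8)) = 131544 /5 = 26308.80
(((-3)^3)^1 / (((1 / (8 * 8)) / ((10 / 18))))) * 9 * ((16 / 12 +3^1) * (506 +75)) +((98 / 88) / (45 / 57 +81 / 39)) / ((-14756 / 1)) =-1428461412619969 / 65668416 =-21752640.00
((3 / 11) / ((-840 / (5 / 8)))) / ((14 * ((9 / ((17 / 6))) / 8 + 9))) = -17 / 11021472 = -0.00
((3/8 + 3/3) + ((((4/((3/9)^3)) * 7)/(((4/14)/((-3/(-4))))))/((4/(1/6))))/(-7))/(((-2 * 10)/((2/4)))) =167/640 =0.26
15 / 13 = 1.15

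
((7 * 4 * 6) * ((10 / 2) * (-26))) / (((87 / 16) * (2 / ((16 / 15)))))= -186368 / 87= -2142.16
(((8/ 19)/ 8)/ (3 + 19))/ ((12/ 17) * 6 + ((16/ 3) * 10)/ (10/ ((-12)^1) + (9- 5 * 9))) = 221/ 257488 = 0.00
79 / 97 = 0.81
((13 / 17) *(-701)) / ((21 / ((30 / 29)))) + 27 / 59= -5283493 / 203609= -25.95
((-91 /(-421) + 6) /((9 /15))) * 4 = 52340 /1263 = 41.44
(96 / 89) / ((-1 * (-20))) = 24 / 445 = 0.05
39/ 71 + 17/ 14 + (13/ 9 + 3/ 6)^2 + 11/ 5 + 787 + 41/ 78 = 795.27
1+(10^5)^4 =100000000000000000001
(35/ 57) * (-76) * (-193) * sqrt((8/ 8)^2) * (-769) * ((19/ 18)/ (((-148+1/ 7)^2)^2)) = -94788891722/ 6196624203375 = -0.02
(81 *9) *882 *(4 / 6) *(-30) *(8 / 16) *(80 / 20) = -25719120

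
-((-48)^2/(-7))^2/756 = -49152/343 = -143.30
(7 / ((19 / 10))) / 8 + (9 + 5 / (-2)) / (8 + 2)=1.11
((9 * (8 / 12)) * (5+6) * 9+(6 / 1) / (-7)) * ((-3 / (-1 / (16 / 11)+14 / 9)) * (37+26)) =-129143.81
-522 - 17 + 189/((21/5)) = -494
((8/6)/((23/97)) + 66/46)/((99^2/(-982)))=-478234/676269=-0.71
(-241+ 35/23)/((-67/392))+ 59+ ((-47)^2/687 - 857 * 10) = -7523584336/1058667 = -7106.66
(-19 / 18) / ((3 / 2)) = -19 / 27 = -0.70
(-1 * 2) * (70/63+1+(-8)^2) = -1190/9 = -132.22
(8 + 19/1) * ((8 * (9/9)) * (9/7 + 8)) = 14040/7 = 2005.71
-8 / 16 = -1 / 2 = -0.50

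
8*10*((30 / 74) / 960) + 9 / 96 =151 / 1184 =0.13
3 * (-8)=-24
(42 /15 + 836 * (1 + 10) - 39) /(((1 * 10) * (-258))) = -45799 /12900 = -3.55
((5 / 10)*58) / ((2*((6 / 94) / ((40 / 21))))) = 27260 / 63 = 432.70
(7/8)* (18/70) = 9/40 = 0.22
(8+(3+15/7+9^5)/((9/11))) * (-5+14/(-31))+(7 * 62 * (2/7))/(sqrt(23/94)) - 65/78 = -512372243/1302+124 * sqrt(2162)/23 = -393276.39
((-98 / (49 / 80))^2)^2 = 655360000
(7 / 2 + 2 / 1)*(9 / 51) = 33 / 34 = 0.97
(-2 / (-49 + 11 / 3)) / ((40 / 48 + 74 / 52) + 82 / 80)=0.01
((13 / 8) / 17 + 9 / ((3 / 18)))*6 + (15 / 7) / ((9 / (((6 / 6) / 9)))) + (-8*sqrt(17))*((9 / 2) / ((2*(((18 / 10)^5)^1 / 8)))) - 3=4133203 / 12852 - 50000*sqrt(17) / 6561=290.18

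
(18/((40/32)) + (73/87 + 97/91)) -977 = -960.69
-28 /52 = -0.54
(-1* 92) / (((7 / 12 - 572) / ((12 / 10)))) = 6624 / 34285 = 0.19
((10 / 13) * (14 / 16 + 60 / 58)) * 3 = 6645 / 1508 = 4.41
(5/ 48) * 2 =5/ 24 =0.21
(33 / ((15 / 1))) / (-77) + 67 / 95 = 90 / 133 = 0.68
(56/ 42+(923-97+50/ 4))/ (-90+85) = -5039/ 30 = -167.97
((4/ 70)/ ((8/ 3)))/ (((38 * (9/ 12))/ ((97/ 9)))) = 97/ 11970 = 0.01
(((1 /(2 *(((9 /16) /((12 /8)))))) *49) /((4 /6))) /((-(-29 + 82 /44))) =2156 /597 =3.61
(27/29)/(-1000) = -27/29000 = -0.00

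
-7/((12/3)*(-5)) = 7/20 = 0.35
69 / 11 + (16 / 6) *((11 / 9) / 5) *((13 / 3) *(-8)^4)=51572009 / 4455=11576.21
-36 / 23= -1.57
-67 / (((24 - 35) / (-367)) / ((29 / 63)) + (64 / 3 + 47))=-2139243 / 2183894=-0.98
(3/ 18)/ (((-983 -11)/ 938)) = -0.16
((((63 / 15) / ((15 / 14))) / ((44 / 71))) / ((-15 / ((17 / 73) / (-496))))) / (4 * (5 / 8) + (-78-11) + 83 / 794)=-23479771 / 10245660084000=-0.00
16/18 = 0.89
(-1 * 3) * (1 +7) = -24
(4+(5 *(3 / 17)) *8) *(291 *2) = 109416 / 17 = 6436.24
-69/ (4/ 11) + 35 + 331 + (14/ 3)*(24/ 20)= 3637/ 20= 181.85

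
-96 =-96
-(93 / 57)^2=-961 / 361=-2.66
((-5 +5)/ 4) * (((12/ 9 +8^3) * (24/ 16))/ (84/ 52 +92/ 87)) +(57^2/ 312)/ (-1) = -10.41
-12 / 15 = -4 / 5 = -0.80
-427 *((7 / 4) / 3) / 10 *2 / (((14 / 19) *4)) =-8113 / 480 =-16.90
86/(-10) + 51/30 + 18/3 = -9/10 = -0.90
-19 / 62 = -0.31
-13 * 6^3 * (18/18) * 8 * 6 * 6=-808704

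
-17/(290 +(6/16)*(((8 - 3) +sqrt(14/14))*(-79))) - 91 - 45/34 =-1411723/15266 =-92.47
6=6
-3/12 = -1/4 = -0.25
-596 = -596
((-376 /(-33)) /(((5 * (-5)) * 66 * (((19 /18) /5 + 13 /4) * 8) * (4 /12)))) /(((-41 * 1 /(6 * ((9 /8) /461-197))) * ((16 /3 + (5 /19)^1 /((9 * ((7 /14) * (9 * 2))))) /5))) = -0.02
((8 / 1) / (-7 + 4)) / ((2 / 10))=-40 / 3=-13.33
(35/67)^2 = 1225/4489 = 0.27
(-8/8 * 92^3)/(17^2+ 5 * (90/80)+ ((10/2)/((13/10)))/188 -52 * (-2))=-3806226944/1948579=-1953.33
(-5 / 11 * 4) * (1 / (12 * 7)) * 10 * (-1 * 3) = 50 / 77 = 0.65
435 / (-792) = -145 / 264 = -0.55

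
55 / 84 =0.65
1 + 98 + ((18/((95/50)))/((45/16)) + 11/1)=2154/19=113.37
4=4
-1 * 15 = -15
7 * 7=49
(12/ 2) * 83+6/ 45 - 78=6302/ 15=420.13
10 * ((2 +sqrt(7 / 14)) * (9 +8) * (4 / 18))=170 * sqrt(2) / 9 +680 / 9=102.27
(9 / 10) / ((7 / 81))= 729 / 70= 10.41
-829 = -829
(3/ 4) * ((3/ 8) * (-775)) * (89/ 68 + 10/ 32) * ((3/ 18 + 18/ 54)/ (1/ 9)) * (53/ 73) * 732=-268504933725/ 317696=-845163.09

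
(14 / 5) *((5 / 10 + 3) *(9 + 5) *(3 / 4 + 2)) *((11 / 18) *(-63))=-290521 / 20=-14526.05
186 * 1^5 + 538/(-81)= 14528/81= 179.36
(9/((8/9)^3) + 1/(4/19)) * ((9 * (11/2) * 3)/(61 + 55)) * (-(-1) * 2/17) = 157113/59392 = 2.65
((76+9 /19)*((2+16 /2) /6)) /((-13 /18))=-43590 /247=-176.48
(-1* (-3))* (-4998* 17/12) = -42483/2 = -21241.50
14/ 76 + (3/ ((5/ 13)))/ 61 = 3617/ 11590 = 0.31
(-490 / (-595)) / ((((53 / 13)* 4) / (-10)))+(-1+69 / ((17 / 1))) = 2.55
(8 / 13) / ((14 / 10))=40 / 91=0.44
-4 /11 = -0.36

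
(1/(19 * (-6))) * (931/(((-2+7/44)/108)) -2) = 81931/171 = 479.13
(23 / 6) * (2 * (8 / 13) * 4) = 736 / 39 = 18.87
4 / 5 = 0.80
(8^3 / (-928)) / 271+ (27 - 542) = -4047401 / 7859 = -515.00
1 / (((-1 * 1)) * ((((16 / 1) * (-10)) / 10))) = 1 / 16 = 0.06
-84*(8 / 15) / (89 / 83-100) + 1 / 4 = 16489 / 23460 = 0.70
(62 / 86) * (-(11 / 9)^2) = -3751 / 3483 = -1.08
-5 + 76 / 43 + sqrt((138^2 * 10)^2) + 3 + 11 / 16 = 131023033 / 688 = 190440.45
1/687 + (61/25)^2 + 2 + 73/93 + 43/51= 9.58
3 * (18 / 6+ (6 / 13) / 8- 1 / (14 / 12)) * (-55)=-132165 / 364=-363.09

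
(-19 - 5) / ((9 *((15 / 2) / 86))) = -1376 / 45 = -30.58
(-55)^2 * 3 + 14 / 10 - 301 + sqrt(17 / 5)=8777.24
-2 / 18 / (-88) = 0.00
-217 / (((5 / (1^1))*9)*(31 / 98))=-686 / 45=-15.24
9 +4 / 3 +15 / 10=71 / 6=11.83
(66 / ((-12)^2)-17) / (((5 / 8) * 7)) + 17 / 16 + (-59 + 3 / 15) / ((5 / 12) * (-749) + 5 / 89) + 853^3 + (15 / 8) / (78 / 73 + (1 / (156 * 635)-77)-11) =218433053272476061185001139 / 351942135332449200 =620650474.45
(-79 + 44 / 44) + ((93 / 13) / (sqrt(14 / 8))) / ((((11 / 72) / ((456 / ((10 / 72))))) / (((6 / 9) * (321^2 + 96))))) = -78 + 15115969944576 * sqrt(7) / 5005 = 7990628752.94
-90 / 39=-30 / 13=-2.31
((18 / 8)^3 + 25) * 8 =2329 / 8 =291.12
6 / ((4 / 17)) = 51 / 2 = 25.50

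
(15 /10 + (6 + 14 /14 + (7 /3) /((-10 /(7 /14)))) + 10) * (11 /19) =12133 /1140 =10.64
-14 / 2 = -7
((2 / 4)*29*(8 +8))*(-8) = -1856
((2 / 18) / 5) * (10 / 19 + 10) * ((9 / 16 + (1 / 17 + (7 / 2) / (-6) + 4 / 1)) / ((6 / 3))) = 16475 / 34884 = 0.47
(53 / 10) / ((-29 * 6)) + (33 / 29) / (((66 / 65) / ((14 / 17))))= 26399 / 29580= 0.89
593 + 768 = 1361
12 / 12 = 1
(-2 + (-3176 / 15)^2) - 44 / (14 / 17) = 70521532 / 1575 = 44775.58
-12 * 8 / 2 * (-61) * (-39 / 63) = -12688 / 7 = -1812.57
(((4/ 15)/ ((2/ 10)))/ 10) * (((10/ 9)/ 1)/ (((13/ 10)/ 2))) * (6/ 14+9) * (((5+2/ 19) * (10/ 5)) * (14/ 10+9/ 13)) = 9287168/ 202293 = 45.91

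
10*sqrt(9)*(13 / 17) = 22.94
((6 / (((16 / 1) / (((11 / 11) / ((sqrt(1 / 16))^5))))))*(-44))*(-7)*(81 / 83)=9580032 / 83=115422.07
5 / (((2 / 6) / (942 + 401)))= 20145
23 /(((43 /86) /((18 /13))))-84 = -264 /13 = -20.31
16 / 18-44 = -388 / 9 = -43.11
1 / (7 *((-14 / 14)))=-0.14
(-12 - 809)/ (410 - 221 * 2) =821/ 32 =25.66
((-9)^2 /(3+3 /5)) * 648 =14580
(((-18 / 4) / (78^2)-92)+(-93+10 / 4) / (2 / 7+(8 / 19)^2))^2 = 305878657635769 / 3701505600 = 82636.28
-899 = -899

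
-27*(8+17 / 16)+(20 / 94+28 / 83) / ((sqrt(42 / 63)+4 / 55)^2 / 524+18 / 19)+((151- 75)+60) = -12392757532330715342879 / 114633537903059866576- 405235538598000*sqrt(6) / 7164596118941241661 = -108.11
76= 76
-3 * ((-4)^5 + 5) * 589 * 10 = 18005730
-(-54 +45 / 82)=53.45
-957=-957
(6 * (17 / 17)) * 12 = 72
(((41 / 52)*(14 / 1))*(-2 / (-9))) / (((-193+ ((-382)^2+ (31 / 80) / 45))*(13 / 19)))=2181200 / 88662745639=0.00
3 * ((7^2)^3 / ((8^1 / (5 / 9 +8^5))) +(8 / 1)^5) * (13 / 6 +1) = 659281939151 / 144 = 4578346799.66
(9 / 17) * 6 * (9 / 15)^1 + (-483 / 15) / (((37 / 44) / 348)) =-8380590 / 629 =-13323.67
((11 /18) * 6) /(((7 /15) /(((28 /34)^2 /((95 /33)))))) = 10164 /5491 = 1.85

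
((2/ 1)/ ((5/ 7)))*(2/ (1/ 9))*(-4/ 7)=-144/ 5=-28.80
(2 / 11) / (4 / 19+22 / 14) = 266 / 2607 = 0.10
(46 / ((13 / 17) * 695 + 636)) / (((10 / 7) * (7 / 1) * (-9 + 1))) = -391 / 793880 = -0.00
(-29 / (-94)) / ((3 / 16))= 232 / 141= 1.65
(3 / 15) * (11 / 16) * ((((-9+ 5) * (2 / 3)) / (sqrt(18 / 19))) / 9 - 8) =-11 / 10 - 11 * sqrt(38) / 1620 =-1.14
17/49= 0.35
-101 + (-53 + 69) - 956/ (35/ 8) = -10623/ 35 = -303.51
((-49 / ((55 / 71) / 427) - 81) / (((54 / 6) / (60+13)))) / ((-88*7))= 27192281 / 76230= 356.71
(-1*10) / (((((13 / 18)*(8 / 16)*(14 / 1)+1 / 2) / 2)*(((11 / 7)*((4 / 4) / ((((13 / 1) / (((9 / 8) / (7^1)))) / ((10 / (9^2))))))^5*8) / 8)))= -47543375269245413376 / 171875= -276616001566518.77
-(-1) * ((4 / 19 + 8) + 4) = 232 / 19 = 12.21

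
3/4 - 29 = -113/4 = -28.25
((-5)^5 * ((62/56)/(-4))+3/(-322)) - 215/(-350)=1592631/1840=865.56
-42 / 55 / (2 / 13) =-273 / 55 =-4.96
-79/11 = -7.18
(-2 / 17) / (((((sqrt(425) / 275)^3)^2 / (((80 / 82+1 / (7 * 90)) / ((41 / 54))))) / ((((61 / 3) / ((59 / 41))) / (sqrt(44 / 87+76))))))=-8523982010190625 * sqrt(2262) / 294166307344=-1378148.12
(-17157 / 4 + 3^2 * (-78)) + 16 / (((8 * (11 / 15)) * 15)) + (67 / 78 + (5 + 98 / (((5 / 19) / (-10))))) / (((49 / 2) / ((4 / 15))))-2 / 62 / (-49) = -5620810583 / 1117116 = -5031.54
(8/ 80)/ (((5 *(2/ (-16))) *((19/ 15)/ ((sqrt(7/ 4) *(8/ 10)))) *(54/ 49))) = -196 *sqrt(7)/ 4275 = -0.12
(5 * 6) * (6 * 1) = 180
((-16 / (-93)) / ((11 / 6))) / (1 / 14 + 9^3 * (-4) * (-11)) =448 / 153131165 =0.00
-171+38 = -133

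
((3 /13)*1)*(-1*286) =-66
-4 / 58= -2 / 29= -0.07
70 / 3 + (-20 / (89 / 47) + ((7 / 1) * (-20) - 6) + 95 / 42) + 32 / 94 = -22949183 / 175686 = -130.63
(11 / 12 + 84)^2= 1038361 / 144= 7210.84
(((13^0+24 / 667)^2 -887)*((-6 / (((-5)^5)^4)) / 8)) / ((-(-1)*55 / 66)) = 1773625779 / 212139606475830078125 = 0.00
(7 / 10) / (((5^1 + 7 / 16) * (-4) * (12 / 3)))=-0.01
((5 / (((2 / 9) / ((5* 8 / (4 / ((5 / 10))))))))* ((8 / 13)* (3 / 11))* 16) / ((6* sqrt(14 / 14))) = 7200 / 143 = 50.35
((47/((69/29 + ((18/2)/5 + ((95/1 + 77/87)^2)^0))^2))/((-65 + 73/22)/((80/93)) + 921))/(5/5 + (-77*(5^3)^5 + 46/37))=-32174978000/36649121568147249326586939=-0.00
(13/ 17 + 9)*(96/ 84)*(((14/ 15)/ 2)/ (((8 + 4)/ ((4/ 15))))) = 1328/ 11475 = 0.12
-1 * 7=-7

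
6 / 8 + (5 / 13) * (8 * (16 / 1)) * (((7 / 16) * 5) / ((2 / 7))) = 19639 / 52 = 377.67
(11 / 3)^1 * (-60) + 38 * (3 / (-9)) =-698 / 3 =-232.67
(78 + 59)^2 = 18769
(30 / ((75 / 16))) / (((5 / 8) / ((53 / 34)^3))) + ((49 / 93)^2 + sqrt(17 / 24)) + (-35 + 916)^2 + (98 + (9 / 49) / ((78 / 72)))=sqrt(102) / 12 + 525316087173480632 / 676693651725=776299.08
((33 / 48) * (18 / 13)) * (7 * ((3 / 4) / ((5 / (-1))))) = -1.00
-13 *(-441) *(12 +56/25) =2040948/25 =81637.92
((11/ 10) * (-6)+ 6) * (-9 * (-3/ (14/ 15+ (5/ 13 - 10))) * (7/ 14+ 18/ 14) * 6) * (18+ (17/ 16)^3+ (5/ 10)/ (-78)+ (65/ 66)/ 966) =32988040671375/ 85967343616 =383.73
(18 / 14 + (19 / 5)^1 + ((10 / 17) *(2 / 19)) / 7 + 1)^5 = 1552617915081349718244499 / 184651497216397815625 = 8408.37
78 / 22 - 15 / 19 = 576 / 209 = 2.76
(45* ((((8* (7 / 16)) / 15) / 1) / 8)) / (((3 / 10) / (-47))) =-1645 / 8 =-205.62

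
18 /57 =6 /19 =0.32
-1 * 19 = -19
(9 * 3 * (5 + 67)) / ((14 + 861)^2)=1944 / 765625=0.00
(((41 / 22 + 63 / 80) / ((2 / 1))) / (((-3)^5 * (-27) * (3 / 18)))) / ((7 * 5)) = 0.00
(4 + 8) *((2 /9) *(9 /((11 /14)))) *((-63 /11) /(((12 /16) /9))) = -254016 /121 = -2099.31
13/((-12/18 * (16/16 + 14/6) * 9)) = -13/20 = -0.65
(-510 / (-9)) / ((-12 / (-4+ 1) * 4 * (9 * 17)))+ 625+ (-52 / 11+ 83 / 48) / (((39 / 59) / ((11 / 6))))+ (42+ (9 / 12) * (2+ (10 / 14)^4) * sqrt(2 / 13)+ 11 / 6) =661.21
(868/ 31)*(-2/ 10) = -28/ 5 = -5.60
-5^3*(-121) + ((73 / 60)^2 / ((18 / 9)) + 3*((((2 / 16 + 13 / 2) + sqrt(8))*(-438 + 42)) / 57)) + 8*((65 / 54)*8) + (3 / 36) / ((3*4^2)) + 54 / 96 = 12365567431 / 820800-792*sqrt(2) / 19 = 15006.31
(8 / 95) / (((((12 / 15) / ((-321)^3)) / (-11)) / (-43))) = -31290048306 / 19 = -1646844647.68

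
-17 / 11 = -1.55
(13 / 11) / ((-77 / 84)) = -156 / 121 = -1.29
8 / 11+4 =52 / 11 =4.73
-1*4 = -4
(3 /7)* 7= 3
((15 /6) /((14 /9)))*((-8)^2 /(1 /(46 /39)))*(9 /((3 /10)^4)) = 36800000 /273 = 134798.53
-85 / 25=-17 / 5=-3.40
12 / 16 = 3 / 4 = 0.75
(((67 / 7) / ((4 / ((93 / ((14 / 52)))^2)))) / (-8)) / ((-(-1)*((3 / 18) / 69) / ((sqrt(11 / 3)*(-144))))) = 243264645468*sqrt(33) / 343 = 4074195322.39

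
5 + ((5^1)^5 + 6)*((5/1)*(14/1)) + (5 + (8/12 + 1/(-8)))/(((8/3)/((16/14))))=1753419/8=219177.38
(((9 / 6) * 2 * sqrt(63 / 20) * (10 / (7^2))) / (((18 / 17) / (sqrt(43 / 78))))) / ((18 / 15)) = 85 * sqrt(117390) / 45864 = 0.63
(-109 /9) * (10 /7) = -1090 /63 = -17.30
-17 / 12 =-1.42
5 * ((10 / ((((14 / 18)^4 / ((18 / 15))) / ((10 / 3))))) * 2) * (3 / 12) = 656100 / 2401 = 273.26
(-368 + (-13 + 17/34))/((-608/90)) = 34245/608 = 56.32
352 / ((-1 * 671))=-32 / 61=-0.52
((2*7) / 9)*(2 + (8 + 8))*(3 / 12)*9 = 63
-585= -585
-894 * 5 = -4470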